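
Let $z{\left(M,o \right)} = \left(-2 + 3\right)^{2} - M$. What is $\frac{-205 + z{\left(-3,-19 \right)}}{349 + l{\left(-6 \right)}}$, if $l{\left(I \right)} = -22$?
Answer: $- \frac{67}{109} \approx -0.61468$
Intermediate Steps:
$z{\left(M,o \right)} = 1 - M$ ($z{\left(M,o \right)} = 1^{2} - M = 1 - M$)
$\frac{-205 + z{\left(-3,-19 \right)}}{349 + l{\left(-6 \right)}} = \frac{-205 + \left(1 - -3\right)}{349 - 22} = \frac{-205 + \left(1 + 3\right)}{327} = \left(-205 + 4\right) \frac{1}{327} = \left(-201\right) \frac{1}{327} = - \frac{67}{109}$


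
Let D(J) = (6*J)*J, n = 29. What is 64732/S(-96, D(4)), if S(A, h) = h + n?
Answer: 64732/125 ≈ 517.86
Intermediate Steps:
D(J) = 6*J²
S(A, h) = 29 + h (S(A, h) = h + 29 = 29 + h)
64732/S(-96, D(4)) = 64732/(29 + 6*4²) = 64732/(29 + 6*16) = 64732/(29 + 96) = 64732/125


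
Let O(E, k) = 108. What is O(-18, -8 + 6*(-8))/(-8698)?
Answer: -54/4349 ≈ -0.012417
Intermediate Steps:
O(-18, -8 + 6*(-8))/(-8698) = 108/(-8698) = 108*(-1/8698) = -54/4349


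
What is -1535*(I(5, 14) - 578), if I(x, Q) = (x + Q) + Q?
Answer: 836575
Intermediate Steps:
I(x, Q) = x + 2*Q (I(x, Q) = (Q + x) + Q = x + 2*Q)
-1535*(I(5, 14) - 578) = -1535*((5 + 2*14) - 578) = -1535*((5 + 28) - 578) = -1535*(33 - 578) = -1535*(-545) = 836575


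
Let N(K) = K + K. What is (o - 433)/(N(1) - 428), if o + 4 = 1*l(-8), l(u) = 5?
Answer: 72/71 ≈ 1.0141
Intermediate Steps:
N(K) = 2*K
o = 1 (o = -4 + 1*5 = -4 + 5 = 1)
(o - 433)/(N(1) - 428) = (1 - 433)/(2*1 - 428) = -432/(2 - 428) = -432/(-426) = -432*(-1/426) = 72/71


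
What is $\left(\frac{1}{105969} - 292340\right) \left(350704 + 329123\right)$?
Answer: $- \frac{7020115103006531}{35323} \approx -1.9874 \cdot 10^{11}$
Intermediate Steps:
$\left(\frac{1}{105969} - 292340\right) \left(350704 + 329123\right) = \left(\frac{1}{105969} - 292340\right) 679827 = \left(- \frac{30978977459}{105969}\right) 679827 = - \frac{7020115103006531}{35323}$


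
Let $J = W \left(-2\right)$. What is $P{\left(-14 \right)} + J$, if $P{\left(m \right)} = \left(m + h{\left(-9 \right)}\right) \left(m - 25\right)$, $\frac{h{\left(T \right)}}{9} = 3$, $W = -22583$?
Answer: $44659$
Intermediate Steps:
$h{\left(T \right)} = 27$ ($h{\left(T \right)} = 9 \cdot 3 = 27$)
$P{\left(m \right)} = \left(-25 + m\right) \left(27 + m\right)$ ($P{\left(m \right)} = \left(m + 27\right) \left(m - 25\right) = \left(27 + m\right) \left(-25 + m\right) = \left(-25 + m\right) \left(27 + m\right)$)
$J = 45166$ ($J = \left(-22583\right) \left(-2\right) = 45166$)
$P{\left(-14 \right)} + J = \left(-675 + \left(-14\right)^{2} + 2 \left(-14\right)\right) + 45166 = \left(-675 + 196 - 28\right) + 45166 = -507 + 45166 = 44659$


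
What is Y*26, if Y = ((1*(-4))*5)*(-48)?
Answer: 24960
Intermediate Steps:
Y = 960 (Y = -4*5*(-48) = -20*(-48) = 960)
Y*26 = 960*26 = 24960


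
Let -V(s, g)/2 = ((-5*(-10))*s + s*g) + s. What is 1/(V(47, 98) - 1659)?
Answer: -1/15665 ≈ -6.3837e-5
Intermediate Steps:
V(s, g) = -102*s - 2*g*s (V(s, g) = -2*(((-5*(-10))*s + s*g) + s) = -2*((50*s + g*s) + s) = -2*(51*s + g*s) = -102*s - 2*g*s)
1/(V(47, 98) - 1659) = 1/(-2*47*(51 + 98) - 1659) = 1/(-2*47*149 - 1659) = 1/(-14006 - 1659) = 1/(-15665) = -1/15665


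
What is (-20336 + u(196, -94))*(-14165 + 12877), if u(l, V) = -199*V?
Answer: 2099440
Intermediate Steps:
(-20336 + u(196, -94))*(-14165 + 12877) = (-20336 - 199*(-94))*(-14165 + 12877) = (-20336 + 18706)*(-1288) = -1630*(-1288) = 2099440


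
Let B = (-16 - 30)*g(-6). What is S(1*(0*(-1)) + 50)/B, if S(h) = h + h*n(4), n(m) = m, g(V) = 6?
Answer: -125/138 ≈ -0.90580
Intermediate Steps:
B = -276 (B = (-16 - 30)*6 = -46*6 = -276)
S(h) = 5*h (S(h) = h + h*4 = h + 4*h = 5*h)
S(1*(0*(-1)) + 50)/B = (5*(1*(0*(-1)) + 50))/(-276) = (5*(1*0 + 50))*(-1/276) = (5*(0 + 50))*(-1/276) = (5*50)*(-1/276) = 250*(-1/276) = -125/138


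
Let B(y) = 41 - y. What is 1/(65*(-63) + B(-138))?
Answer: -1/3916 ≈ -0.00025536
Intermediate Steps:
1/(65*(-63) + B(-138)) = 1/(65*(-63) + (41 - 1*(-138))) = 1/(-4095 + (41 + 138)) = 1/(-4095 + 179) = 1/(-3916) = -1/3916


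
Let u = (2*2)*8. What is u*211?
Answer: 6752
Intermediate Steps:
u = 32 (u = 4*8 = 32)
u*211 = 32*211 = 6752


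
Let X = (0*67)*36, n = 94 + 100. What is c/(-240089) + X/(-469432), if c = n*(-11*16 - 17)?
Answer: 37442/240089 ≈ 0.15595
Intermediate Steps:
n = 194
X = 0 (X = 0*36 = 0)
c = -37442 (c = 194*(-11*16 - 17) = 194*(-176 - 17) = 194*(-193) = -37442)
c/(-240089) + X/(-469432) = -37442/(-240089) + 0/(-469432) = -37442*(-1/240089) + 0*(-1/469432) = 37442/240089 + 0 = 37442/240089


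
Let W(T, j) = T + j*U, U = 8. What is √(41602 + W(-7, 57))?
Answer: √42051 ≈ 205.06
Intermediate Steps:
W(T, j) = T + 8*j (W(T, j) = T + j*8 = T + 8*j)
√(41602 + W(-7, 57)) = √(41602 + (-7 + 8*57)) = √(41602 + (-7 + 456)) = √(41602 + 449) = √42051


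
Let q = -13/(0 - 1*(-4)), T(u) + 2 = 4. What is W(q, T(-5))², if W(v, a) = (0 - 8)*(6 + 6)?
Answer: 9216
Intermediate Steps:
T(u) = 2 (T(u) = -2 + 4 = 2)
q = -13/4 (q = -13/(0 + 4) = -13/4 ≈ -3.2500)
W(v, a) = -96 (W(v, a) = -8*12 = -96)
W(q, T(-5))² = (-96)² = 9216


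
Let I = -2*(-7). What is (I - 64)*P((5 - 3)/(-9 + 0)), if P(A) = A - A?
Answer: 0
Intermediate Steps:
P(A) = 0
I = 14
(I - 64)*P((5 - 3)/(-9 + 0)) = (14 - 64)*0 = -50*0 = 0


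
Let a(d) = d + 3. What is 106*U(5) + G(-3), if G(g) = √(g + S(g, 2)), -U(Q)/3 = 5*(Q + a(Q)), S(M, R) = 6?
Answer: -20670 + √3 ≈ -20668.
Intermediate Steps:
a(d) = 3 + d
U(Q) = -45 - 30*Q (U(Q) = -15*(Q + (3 + Q)) = -15*(3 + 2*Q) = -3*(15 + 10*Q) = -45 - 30*Q)
G(g) = √(6 + g) (G(g) = √(g + 6) = √(6 + g))
106*U(5) + G(-3) = 106*(-45 - 30*5) + √(6 - 3) = 106*(-45 - 150) + √3 = 106*(-195) + √3 = -20670 + √3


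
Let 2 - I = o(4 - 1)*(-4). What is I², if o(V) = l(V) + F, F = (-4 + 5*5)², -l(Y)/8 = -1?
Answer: 3232804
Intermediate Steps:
l(Y) = 8 (l(Y) = -8*(-1) = 8)
F = 441 (F = (-4 + 25)² = 21² = 441)
o(V) = 449 (o(V) = 8 + 441 = 449)
I = 1798 (I = 2 - 449*(-4) = 2 - 1*(-1796) = 2 + 1796 = 1798)
I² = 1798² = 3232804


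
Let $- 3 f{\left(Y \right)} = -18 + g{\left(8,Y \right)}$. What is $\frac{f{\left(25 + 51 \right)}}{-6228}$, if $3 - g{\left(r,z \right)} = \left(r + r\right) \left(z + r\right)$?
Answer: $- \frac{151}{2076} \approx -0.072736$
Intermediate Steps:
$g{\left(r,z \right)} = 3 - 2 r \left(r + z\right)$ ($g{\left(r,z \right)} = 3 - \left(r + r\right) \left(z + r\right) = 3 - 2 r \left(r + z\right)$)
$f{\left(Y \right)} = \frac{143}{3} + \frac{16 Y}{3}$ ($f{\left(Y \right)} = - \frac{-18 - \left(-3 + 128 + 16 Y\right)}{3} = - \frac{-18 - \left(125 + 16 Y\right)}{3} = - \frac{-143 - 16 Y}{3} = \frac{143}{3} + \frac{16 Y}{3}$)
$\frac{f{\left(25 + 51 \right)}}{-6228} = \frac{\frac{143}{3} + \frac{16 \left(25 + 51\right)}{3}}{-6228} = \left(\frac{143}{3} + \frac{16}{3} \cdot 76\right) \left(- \frac{1}{6228}\right) = \left(\frac{143}{3} + \frac{1216}{3}\right) \left(- \frac{1}{6228}\right) = 453 \left(- \frac{1}{6228}\right) = - \frac{151}{2076}$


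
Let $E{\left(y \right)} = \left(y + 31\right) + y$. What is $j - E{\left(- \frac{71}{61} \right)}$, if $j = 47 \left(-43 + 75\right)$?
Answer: $\frac{89995}{61} \approx 1475.3$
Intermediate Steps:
$j = 1504$ ($j = 47 \cdot 32 = 1504$)
$E{\left(y \right)} = 31 + 2 y$ ($E{\left(y \right)} = \left(31 + y\right) + y = 31 + 2 y$)
$j - E{\left(- \frac{71}{61} \right)} = 1504 - \left(31 + 2 \left(- \frac{71}{61}\right)\right) = 1504 - \left(31 - \frac{142}{61}\right) = 1504 - \frac{1749}{61} = \frac{89995}{61}$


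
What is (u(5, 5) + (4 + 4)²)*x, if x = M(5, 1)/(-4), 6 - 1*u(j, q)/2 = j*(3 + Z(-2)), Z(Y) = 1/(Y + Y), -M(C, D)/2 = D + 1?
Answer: 97/2 ≈ 48.500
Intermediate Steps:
M(C, D) = -2 - 2*D (M(C, D) = -2*(D + 1) = -2*(1 + D) = -2 - 2*D)
Z(Y) = 1/(2*Y)
u(j, q) = 12 - 11*j/2 (u(j, q) = 12 - 2*j*(3 + (½)/(-2)) = 12 - 2*j*(3 + (½)*(-½)) = 12 - 2*j*(3 - ¼) = 12 - 2*j*11/4 = 12 - 11*j/2)
x = 1 (x = (-2 - 2*1)/(-4) = (-2 - 2)*(-¼) = -4*(-¼) = 1)
(u(5, 5) + (4 + 4)²)*x = ((12 - 11/2*5) + (4 + 4)²)*1 = ((12 - 55/2) + 8²)*1 = (-31/2 + 64)*1 = (97/2)*1 = 97/2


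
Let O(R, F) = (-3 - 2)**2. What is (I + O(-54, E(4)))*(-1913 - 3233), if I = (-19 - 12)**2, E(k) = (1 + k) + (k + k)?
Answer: -5073956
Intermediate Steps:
E(k) = 1 + 3*k (E(k) = (1 + k) + 2*k = 1 + 3*k)
I = 961 (I = (-31)**2 = 961)
O(R, F) = 25 (O(R, F) = (-5)**2 = 25)
(I + O(-54, E(4)))*(-1913 - 3233) = (961 + 25)*(-1913 - 3233) = 986*(-5146) = -5073956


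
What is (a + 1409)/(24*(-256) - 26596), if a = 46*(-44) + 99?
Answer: 129/8185 ≈ 0.015761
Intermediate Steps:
a = -1925 (a = -2024 + 99 = -1925)
(a + 1409)/(24*(-256) - 26596) = (-1925 + 1409)/(24*(-256) - 26596) = -516/(-6144 - 26596) = -516/(-32740) = -516*(-1/32740) = 129/8185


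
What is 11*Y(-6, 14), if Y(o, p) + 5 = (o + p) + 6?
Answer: 99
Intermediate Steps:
Y(o, p) = 1 + o + p (Y(o, p) = -5 + ((o + p) + 6) = -5 + (6 + o + p) = 1 + o + p)
11*Y(-6, 14) = 11*(1 - 6 + 14) = 11*9 = 99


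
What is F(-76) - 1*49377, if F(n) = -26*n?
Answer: -47401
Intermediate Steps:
F(-76) - 1*49377 = -26*(-76) - 1*49377 = 1976 - 49377 = -47401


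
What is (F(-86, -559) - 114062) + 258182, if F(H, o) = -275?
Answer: 143845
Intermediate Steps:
(F(-86, -559) - 114062) + 258182 = (-275 - 114062) + 258182 = -114337 + 258182 = 143845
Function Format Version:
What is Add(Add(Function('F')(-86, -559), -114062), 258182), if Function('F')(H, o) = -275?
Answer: 143845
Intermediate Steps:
Add(Add(Function('F')(-86, -559), -114062), 258182) = Add(Add(-275, -114062), 258182) = Add(-114337, 258182) = 143845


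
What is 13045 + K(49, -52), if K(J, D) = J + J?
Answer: 13143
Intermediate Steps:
K(J, D) = 2*J
13045 + K(49, -52) = 13045 + 2*49 = 13045 + 98 = 13143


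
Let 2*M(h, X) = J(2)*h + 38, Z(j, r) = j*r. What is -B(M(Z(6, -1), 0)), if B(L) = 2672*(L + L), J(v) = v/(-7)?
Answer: -742816/7 ≈ -1.0612e+5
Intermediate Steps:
J(v) = -v/7 (J(v) = v*(-⅐) = -v/7)
M(h, X) = 19 - h/7 (M(h, X) = ((-⅐*2)*h + 38)/2 = (-2*h/7 + 38)/2 = (38 - 2*h/7)/2 = 19 - h/7)
B(L) = 5344*L (B(L) = 2672*(2*L) = 5344*L)
-B(M(Z(6, -1), 0)) = -5344*(19 - 6*(-1)/7) = -5344*(19 - ⅐*(-6)) = -5344*(19 + 6/7) = -5344*139/7 = -1*742816/7 = -742816/7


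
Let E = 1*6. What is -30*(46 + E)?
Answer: -1560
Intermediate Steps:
E = 6
-30*(46 + E) = -30*(46 + 6) = -30*52 = -1560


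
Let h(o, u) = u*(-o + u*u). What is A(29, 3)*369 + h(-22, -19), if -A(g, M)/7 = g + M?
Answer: -89933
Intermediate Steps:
A(g, M) = -7*M - 7*g (A(g, M) = -7*(g + M) = -7*(M + g) = -7*M - 7*g)
h(o, u) = u*(u**2 - o) (h(o, u) = u*(-o + u**2) = u*(u**2 - o))
A(29, 3)*369 + h(-22, -19) = (-7*3 - 7*29)*369 - 19*((-19)**2 - 1*(-22)) = (-21 - 203)*369 - 19*(361 + 22) = -224*369 - 19*383 = -82656 - 7277 = -89933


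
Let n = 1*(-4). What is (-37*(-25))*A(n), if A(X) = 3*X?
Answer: -11100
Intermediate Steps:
n = -4
(-37*(-25))*A(n) = (-37*(-25))*(3*(-4)) = 925*(-12) = -11100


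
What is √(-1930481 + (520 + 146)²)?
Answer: 5*I*√59477 ≈ 1219.4*I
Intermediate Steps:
√(-1930481 + (520 + 146)²) = √(-1930481 + 666²) = √(-1930481 + 443556) = √(-1486925) = 5*I*√59477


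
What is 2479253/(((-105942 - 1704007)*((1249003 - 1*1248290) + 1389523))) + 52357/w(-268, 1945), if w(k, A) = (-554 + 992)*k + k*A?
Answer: -8234075766142130/100436997600697551 ≈ -0.081982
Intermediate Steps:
w(k, A) = 438*k + A*k
2479253/(((-105942 - 1704007)*((1249003 - 1*1248290) + 1389523))) + 52357/w(-268, 1945) = 2479253/(((-105942 - 1704007)*((1249003 - 1*1248290) + 1389523))) + 52357/((-268*(438 + 1945))) = 2479253/((-1809949*((1249003 - 1248290) + 1389523))) + 52357/((-268*2383)) = 2479253/((-1809949*(713 + 1389523))) + 52357/(-638644) = 2479253/((-1809949*1390236)) + 52357*(-1/638644) = 2479253/(-2516256257964) - 52357/638644 = 2479253*(-1/2516256257964) - 52357/638644 = -2479253/2516256257964 - 52357/638644 = -8234075766142130/100436997600697551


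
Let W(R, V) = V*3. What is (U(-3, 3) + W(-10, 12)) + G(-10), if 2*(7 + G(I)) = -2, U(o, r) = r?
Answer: 31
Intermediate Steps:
W(R, V) = 3*V
G(I) = -8 (G(I) = -7 + (½)*(-2) = -7 - 1 = -8)
(U(-3, 3) + W(-10, 12)) + G(-10) = (3 + 3*12) - 8 = (3 + 36) - 8 = 39 - 8 = 31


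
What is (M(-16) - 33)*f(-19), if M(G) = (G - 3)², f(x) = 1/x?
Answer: -328/19 ≈ -17.263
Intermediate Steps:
M(G) = (-3 + G)²
(M(-16) - 33)*f(-19) = ((-3 - 16)² - 33)/(-19) = ((-19)² - 33)*(-1/19) = (361 - 33)*(-1/19) = 328*(-1/19) = -328/19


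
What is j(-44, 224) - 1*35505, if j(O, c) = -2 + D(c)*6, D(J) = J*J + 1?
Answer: 265555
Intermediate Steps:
D(J) = 1 + J² (D(J) = J² + 1 = 1 + J²)
j(O, c) = 4 + 6*c² (j(O, c) = -2 + (1 + c²)*6 = -2 + (6 + 6*c²) = 4 + 6*c²)
j(-44, 224) - 1*35505 = (4 + 6*224²) - 1*35505 = (4 + 6*50176) - 35505 = (4 + 301056) - 35505 = 301060 - 35505 = 265555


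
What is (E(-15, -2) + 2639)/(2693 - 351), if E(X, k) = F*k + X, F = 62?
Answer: 1250/1171 ≈ 1.0675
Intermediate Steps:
E(X, k) = X + 62*k (E(X, k) = 62*k + X = X + 62*k)
(E(-15, -2) + 2639)/(2693 - 351) = ((-15 + 62*(-2)) + 2639)/(2693 - 351) = ((-15 - 124) + 2639)/2342 = (-139 + 2639)*(1/2342) = 2500*(1/2342) = 1250/1171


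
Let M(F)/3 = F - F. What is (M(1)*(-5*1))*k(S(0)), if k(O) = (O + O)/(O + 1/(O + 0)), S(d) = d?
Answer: 0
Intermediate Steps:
M(F) = 0 (M(F) = 3*(F - F) = 3*0 = 0)
k(O) = 2*O/(O + 1/O) (k(O) = (2*O)/(O + 1/O) = 2*O/(O + 1/O))
(M(1)*(-5*1))*k(S(0)) = (0*(-5*1))*(2*0²/(1 + 0²)) = (0*(-5))*(2*0/(1 + 0)) = 0*(2*0/1) = 0*(2*0*1) = 0*0 = 0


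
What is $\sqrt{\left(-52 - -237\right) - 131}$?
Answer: $3 \sqrt{6} \approx 7.3485$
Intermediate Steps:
$\sqrt{\left(-52 - -237\right) - 131} = \sqrt{\left(-52 + 237\right) - 131} = \sqrt{185 - 131} = \sqrt{54} = 3 \sqrt{6}$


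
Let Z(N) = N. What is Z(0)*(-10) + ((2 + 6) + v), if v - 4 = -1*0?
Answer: 12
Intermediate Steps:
v = 4 (v = 4 - 1*0 = 4 + 0 = 4)
Z(0)*(-10) + ((2 + 6) + v) = 0*(-10) + ((2 + 6) + 4) = 0 + (8 + 4) = 0 + 12 = 12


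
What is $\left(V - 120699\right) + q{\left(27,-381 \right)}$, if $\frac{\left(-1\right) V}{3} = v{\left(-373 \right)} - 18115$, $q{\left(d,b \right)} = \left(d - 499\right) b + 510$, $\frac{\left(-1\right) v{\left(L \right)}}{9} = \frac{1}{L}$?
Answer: $\frac{42517497}{373} \approx 1.1399 \cdot 10^{5}$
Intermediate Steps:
$v{\left(L \right)} = - \frac{9}{L}$
$q{\left(d,b \right)} = 510 + b \left(-499 + d\right)$ ($q{\left(d,b \right)} = \left(-499 + d\right) b + 510 = b \left(-499 + d\right) + 510 = 510 + b \left(-499 + d\right)$)
$V = \frac{20270658}{373}$ ($V = - 3 \left(- \frac{9}{-373} - 18115\right) = - 3 \left(\left(-9\right) \left(- \frac{1}{373}\right) - 18115\right) = - 3 \left(\frac{9}{373} - 18115\right) = \left(-3\right) \left(- \frac{6756886}{373}\right) = \frac{20270658}{373} \approx 54345.0$)
$\left(V - 120699\right) + q{\left(27,-381 \right)} = \left(\frac{20270658}{373} - 120699\right) - -180342 = - \frac{24750069}{373} + \left(510 + 190119 - 10287\right) = - \frac{24750069}{373} + 180342 = \frac{42517497}{373}$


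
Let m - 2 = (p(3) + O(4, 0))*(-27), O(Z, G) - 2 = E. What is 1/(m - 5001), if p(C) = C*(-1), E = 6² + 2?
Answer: -1/5998 ≈ -0.00016672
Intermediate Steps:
E = 38 (E = 36 + 2 = 38)
O(Z, G) = 40 (O(Z, G) = 2 + 38 = 40)
p(C) = -C
m = -997 (m = 2 + (-1*3 + 40)*(-27) = 2 + (-3 + 40)*(-27) = 2 + 37*(-27) = 2 - 999 = -997)
1/(m - 5001) = 1/(-997 - 5001) = 1/(-5998) = -1/5998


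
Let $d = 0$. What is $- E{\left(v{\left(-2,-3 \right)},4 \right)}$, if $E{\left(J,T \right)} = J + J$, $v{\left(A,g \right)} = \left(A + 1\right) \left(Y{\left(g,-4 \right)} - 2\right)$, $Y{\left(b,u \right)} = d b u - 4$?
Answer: $-12$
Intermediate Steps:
$Y{\left(b,u \right)} = -4$ ($Y{\left(b,u \right)} = 0 b u - 4 = 0 u - 4 = 0 - 4 = -4$)
$v{\left(A,g \right)} = -6 - 6 A$ ($v{\left(A,g \right)} = \left(A + 1\right) \left(-4 - 2\right) = \left(1 + A\right) \left(-6\right) = -6 - 6 A$)
$E{\left(J,T \right)} = 2 J$
$- E{\left(v{\left(-2,-3 \right)},4 \right)} = - 2 \left(-6 - -12\right) = - 2 \left(-6 + 12\right) = - 2 \cdot 6 = \left(-1\right) 12 = -12$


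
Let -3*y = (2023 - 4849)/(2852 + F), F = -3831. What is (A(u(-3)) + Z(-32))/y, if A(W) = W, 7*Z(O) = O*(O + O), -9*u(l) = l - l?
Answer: -1002496/3297 ≈ -304.06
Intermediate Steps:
u(l) = 0 (u(l) = -(l - l)/9 = -⅑*0 = 0)
Z(O) = 2*O²/7 (Z(O) = (O*(O + O))/7 = (O*(2*O))/7 = (2*O²)/7 = 2*O²/7)
y = -942/979 (y = -(2023 - 4849)/(3*(2852 - 3831)) = -(-942)/(-979) = -(-942)*(-1)/979 = -⅓*2826/979 = -942/979 ≈ -0.96221)
(A(u(-3)) + Z(-32))/y = (0 + (2/7)*(-32)²)/(-942/979) = (0 + (2/7)*1024)*(-979/942) = (0 + 2048/7)*(-979/942) = (2048/7)*(-979/942) = -1002496/3297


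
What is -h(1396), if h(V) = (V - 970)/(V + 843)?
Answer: -426/2239 ≈ -0.19026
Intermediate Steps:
h(V) = (-970 + V)/(843 + V)
-h(1396) = -(-970 + 1396)/(843 + 1396) = -426/2239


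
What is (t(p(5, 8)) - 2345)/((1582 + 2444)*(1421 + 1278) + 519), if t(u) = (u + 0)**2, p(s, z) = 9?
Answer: -2264/10866693 ≈ -0.00020834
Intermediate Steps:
t(u) = u**2
(t(p(5, 8)) - 2345)/((1582 + 2444)*(1421 + 1278) + 519) = (9**2 - 2345)/((1582 + 2444)*(1421 + 1278) + 519) = (81 - 2345)/(4026*2699 + 519) = -2264/(10866174 + 519) = -2264/10866693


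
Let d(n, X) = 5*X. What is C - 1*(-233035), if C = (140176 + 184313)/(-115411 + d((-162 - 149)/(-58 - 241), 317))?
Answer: 8841705807/37942 ≈ 2.3303e+5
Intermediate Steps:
C = -108163/37942 (C = (140176 + 184313)/(-115411 + 5*317) = 324489/(-115411 + 1585) = 324489/(-113826) = 324489*(-1/113826) = -108163/37942 ≈ -2.8507)
C - 1*(-233035) = -108163/37942 - 1*(-233035) = -108163/37942 + 233035 = 8841705807/37942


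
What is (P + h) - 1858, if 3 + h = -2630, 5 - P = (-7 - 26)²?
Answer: -5575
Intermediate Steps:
P = -1084 (P = 5 - (-7 - 26)² = 5 - 1*(-33)² = 5 - 1*1089 = 5 - 1089 = -1084)
h = -2633 (h = -3 - 2630 = -2633)
(P + h) - 1858 = (-1084 - 2633) - 1858 = -3717 - 1858 = -5575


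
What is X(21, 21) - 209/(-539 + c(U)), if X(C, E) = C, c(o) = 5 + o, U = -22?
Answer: 11885/556 ≈ 21.376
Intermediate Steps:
X(21, 21) - 209/(-539 + c(U)) = 21 - 209/(-539 + (5 - 22)) = 21 - 209/(-539 - 17) = 21 - 209/(-556) = 21 - 209*(-1/556) = 21 + 209/556 = 11885/556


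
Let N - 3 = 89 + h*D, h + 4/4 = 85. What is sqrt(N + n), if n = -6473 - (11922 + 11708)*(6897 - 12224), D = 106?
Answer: sqrt(125879533) ≈ 11220.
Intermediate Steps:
h = 84 (h = -1 + 85 = 84)
N = 8996 (N = 3 + (89 + 84*106) = 3 + (89 + 8904) = 3 + 8993 = 8996)
n = 125870537 (n = -6473 - 23630*(-5327) = -6473 - 1*(-125877010) = -6473 + 125877010 = 125870537)
sqrt(N + n) = sqrt(8996 + 125870537) = sqrt(125879533)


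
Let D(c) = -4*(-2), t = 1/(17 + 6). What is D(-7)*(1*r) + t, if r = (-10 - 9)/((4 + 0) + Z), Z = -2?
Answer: -1747/23 ≈ -75.957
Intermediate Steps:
r = -19/2 (r = (-10 - 9)/((4 + 0) - 2) = -19/(4 - 2) = -19/2 ≈ -9.5000)
t = 1/23 ≈ 0.043478
D(c) = 8
D(-7)*(1*r) + t = 8*(1*(-19/2)) + 1/23 = 8*(-19/2) + 1/23 = -76 + 1/23 = -1747/23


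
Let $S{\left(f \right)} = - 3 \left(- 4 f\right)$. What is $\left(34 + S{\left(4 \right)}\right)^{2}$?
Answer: $6724$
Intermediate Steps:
$S{\left(f \right)} = 12 f$
$\left(34 + S{\left(4 \right)}\right)^{2} = \left(34 + 12 \cdot 4\right)^{2} = \left(34 + 48\right)^{2} = 82^{2} = 6724$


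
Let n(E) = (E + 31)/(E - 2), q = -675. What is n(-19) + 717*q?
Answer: -3387829/7 ≈ -4.8398e+5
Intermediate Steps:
n(E) = (31 + E)/(-2 + E)
n(-19) + 717*q = (31 - 19)/(-2 - 19) + 717*(-675) = 12/(-21) - 483975 = -1/21*12 - 483975 = -4/7 - 483975 = -3387829/7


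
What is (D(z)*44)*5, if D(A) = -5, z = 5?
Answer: -1100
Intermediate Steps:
(D(z)*44)*5 = -5*44*5 = -220*5 = -1100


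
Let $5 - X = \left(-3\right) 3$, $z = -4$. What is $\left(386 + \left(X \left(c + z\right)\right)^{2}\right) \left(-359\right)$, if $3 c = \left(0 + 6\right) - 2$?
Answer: $- \frac{5750462}{9} \approx -6.3894 \cdot 10^{5}$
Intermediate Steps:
$X = 14$ ($X = 5 - \left(-3\right) 3 = 5 - -9 = 5 + 9 = 14$)
$c = \frac{4}{3}$ ($c = \frac{\left(0 + 6\right) - 2}{3} = \frac{6 - 2}{3} = \frac{1}{3} \cdot 4 = \frac{4}{3} \approx 1.3333$)
$\left(386 + \left(X \left(c + z\right)\right)^{2}\right) \left(-359\right) = \left(386 + \left(14 \left(\frac{4}{3} - 4\right)\right)^{2}\right) \left(-359\right) = \left(386 + \left(14 \left(- \frac{8}{3}\right)\right)^{2}\right) \left(-359\right) = \left(386 + \left(- \frac{112}{3}\right)^{2}\right) \left(-359\right) = \left(386 + \frac{12544}{9}\right) \left(-359\right) = \frac{16018}{9} \left(-359\right) = - \frac{5750462}{9}$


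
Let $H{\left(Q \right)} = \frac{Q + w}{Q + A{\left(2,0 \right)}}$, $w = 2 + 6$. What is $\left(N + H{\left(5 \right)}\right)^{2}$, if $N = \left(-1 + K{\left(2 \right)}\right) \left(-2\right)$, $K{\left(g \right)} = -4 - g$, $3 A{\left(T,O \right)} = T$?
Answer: $\frac{76729}{289} \approx 265.5$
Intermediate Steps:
$A{\left(T,O \right)} = \frac{T}{3}$
$w = 8$
$N = 14$ ($N = \left(-1 - 6\right) \left(-2\right) = \left(-7\right) \left(-2\right) = 14$)
$H{\left(Q \right)} = \frac{8 + Q}{\frac{2}{3} + Q}$ ($H{\left(Q \right)} = \frac{Q + 8}{Q + \frac{1}{3} \cdot 2} = \frac{8 + Q}{Q + \frac{2}{3}} = \frac{8 + Q}{\frac{2}{3} + Q}$)
$\left(N + H{\left(5 \right)}\right)^{2} = \left(14 + \frac{3 \left(8 + 5\right)}{2 + 3 \cdot 5}\right)^{2} = \left(14 + 3 \frac{1}{2 + 15} \cdot 13\right)^{2} = \left(14 + 3 \cdot \frac{1}{17} \cdot 13\right)^{2} = \left(14 + \frac{39}{17}\right)^{2} = \left(\frac{277}{17}\right)^{2} = \frac{76729}{289}$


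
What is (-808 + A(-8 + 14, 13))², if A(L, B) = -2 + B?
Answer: 635209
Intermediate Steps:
(-808 + A(-8 + 14, 13))² = (-808 + (-2 + 13))² = (-808 + 11)² = (-797)² = 635209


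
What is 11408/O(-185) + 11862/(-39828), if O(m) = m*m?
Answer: 8063479/227185550 ≈ 0.035493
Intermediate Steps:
O(m) = m²
11408/O(-185) + 11862/(-39828) = 11408/((-185)²) + 11862/(-39828) = 11408/34225 + 11862*(-1/39828) = 11408*(1/34225) - 1977/6638 = 11408/34225 - 1977/6638 = 8063479/227185550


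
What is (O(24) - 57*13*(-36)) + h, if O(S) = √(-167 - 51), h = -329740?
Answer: -303064 + I*√218 ≈ -3.0306e+5 + 14.765*I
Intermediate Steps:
O(S) = I*√218 (O(S) = √(-218) = I*√218)
(O(24) - 57*13*(-36)) + h = (I*√218 - 57*13*(-36)) - 329740 = (I*√218 - 741*(-36)) - 329740 = (I*√218 + 26676) - 329740 = (26676 + I*√218) - 329740 = -303064 + I*√218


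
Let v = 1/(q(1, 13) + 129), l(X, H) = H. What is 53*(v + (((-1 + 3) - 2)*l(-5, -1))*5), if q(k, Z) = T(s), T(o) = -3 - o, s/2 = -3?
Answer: 53/132 ≈ 0.40152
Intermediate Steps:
s = -6 (s = 2*(-3) = -6)
q(k, Z) = 3 (q(k, Z) = -3 - 1*(-6) = -3 + 6 = 3)
v = 1/132 (v = 1/(3 + 129) = 1/132 ≈ 0.0075758)
53*(v + (((-1 + 3) - 2)*l(-5, -1))*5) = 53*(1/132 + (((-1 + 3) - 2)*(-1))*5) = 53*(1/132 + ((2 - 2)*(-1))*5) = 53*(1/132 + (0*(-1))*5) = 53*(1/132 + 0*5) = 53*(1/132 + 0) = 53*(1/132) = 53/132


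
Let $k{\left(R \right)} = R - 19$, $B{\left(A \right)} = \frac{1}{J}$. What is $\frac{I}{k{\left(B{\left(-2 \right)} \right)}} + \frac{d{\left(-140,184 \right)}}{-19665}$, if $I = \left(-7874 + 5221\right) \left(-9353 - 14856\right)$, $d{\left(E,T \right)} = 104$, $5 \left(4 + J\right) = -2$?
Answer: $- \frac{1029122251426}{308085} \approx -3.3404 \cdot 10^{6}$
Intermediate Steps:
$J = - \frac{22}{5}$ ($J = -4 + \frac{1}{5} \left(-2\right) = -4 - \frac{2}{5} = - \frac{22}{5} \approx -4.4$)
$B{\left(A \right)} = - \frac{5}{22}$ ($B{\left(A \right)} = \frac{1}{- \frac{22}{5}} = - \frac{5}{22}$)
$I = 64226477$ ($I = \left(-2653\right) \left(-24209\right) = 64226477$)
$k{\left(R \right)} = -19 + R$
$\frac{I}{k{\left(B{\left(-2 \right)} \right)}} + \frac{d{\left(-140,184 \right)}}{-19665} = \frac{64226477}{-19 - \frac{5}{22}} + \frac{104}{-19665} = \frac{64226477}{- \frac{423}{22}} + 104 \left(- \frac{1}{19665}\right) = 64226477 \left(- \frac{22}{423}\right) - \frac{104}{19665} = - \frac{1412982494}{423} - \frac{104}{19665} = - \frac{1029122251426}{308085}$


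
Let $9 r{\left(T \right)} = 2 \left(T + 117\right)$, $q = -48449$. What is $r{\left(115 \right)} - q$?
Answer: $\frac{436505}{9} \approx 48501.0$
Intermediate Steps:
$r{\left(T \right)} = 26 + \frac{2 T}{9}$ ($r{\left(T \right)} = \frac{2 \left(T + 117\right)}{9} = \frac{2 \left(117 + T\right)}{9} = \frac{234 + 2 T}{9} = 26 + \frac{2 T}{9}$)
$r{\left(115 \right)} - q = \left(26 + \frac{2}{9} \cdot 115\right) - -48449 = \left(26 + \frac{230}{9}\right) + 48449 = \frac{464}{9} + 48449 = \frac{436505}{9}$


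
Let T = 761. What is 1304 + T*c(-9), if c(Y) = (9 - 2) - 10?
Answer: -979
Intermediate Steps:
c(Y) = -3 (c(Y) = 7 - 10 = -3)
1304 + T*c(-9) = 1304 + 761*(-3) = 1304 - 2283 = -979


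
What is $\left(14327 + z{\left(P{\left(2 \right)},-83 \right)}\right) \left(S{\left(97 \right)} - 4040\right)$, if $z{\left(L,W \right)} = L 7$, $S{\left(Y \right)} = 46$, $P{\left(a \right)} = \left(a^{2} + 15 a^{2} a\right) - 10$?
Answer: $-60409250$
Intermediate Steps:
$P{\left(a \right)} = -10 + a^{2} + 15 a^{3}$ ($P{\left(a \right)} = \left(a^{2} + 15 a^{3}\right) - 10 = -10 + a^{2} + 15 a^{3}$)
$z{\left(L,W \right)} = 7 L$
$\left(14327 + z{\left(P{\left(2 \right)},-83 \right)}\right) \left(S{\left(97 \right)} - 4040\right) = \left(14327 + 7 \left(-10 + 2^{2} + 15 \cdot 2^{3}\right)\right) \left(46 - 4040\right) = \left(14327 + 7 \left(-10 + 4 + 15 \cdot 8\right)\right) \left(-3994\right) = \left(14327 + 7 \left(-10 + 4 + 120\right)\right) \left(-3994\right) = \left(14327 + 7 \cdot 114\right) \left(-3994\right) = \left(14327 + 798\right) \left(-3994\right) = 15125 \left(-3994\right) = -60409250$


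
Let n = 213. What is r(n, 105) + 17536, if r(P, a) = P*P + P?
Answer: 63118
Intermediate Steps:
r(P, a) = P + P**2 (r(P, a) = P**2 + P = P + P**2)
r(n, 105) + 17536 = 213*(1 + 213) + 17536 = 213*214 + 17536 = 45582 + 17536 = 63118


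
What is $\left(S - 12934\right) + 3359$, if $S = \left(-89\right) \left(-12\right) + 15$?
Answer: $-8492$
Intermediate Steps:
$S = 1083$ ($S = 1068 + 15 = 1083$)
$\left(S - 12934\right) + 3359 = \left(1083 - 12934\right) + 3359 = -11851 + 3359 = -8492$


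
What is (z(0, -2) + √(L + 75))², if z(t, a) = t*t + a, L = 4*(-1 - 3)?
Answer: (2 - √59)² ≈ 32.275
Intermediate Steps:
L = -16 (L = 4*(-4) = -16)
z(t, a) = a + t² (z(t, a) = t² + a = a + t²)
(z(0, -2) + √(L + 75))² = ((-2 + 0²) + √(-16 + 75))² = ((-2 + 0) + √59)² = (-2 + √59)²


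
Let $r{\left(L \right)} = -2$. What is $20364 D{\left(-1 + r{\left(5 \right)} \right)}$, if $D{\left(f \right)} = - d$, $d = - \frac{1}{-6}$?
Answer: $-3394$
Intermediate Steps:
$d = \frac{1}{6}$ ($d = \left(-1\right) \left(- \frac{1}{6}\right) = \frac{1}{6} \approx 0.16667$)
$D{\left(f \right)} = - \frac{1}{6}$ ($D{\left(f \right)} = \left(-1\right) \frac{1}{6} = - \frac{1}{6}$)
$20364 D{\left(-1 + r{\left(5 \right)} \right)} = 20364 \left(- \frac{1}{6}\right) = -3394$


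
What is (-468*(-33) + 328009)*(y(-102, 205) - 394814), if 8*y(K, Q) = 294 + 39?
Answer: -1084686052087/8 ≈ -1.3559e+11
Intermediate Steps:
y(K, Q) = 333/8 (y(K, Q) = (294 + 39)/8 = (⅛)*333 = 333/8)
(-468*(-33) + 328009)*(y(-102, 205) - 394814) = (-468*(-33) + 328009)*(333/8 - 394814) = (15444 + 328009)*(-3158179/8) = 343453*(-3158179/8) = -1084686052087/8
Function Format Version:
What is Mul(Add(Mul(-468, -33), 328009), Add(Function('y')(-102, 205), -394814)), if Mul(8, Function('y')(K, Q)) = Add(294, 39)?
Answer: Rational(-1084686052087, 8) ≈ -1.3559e+11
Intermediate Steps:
Function('y')(K, Q) = Rational(333, 8) (Function('y')(K, Q) = Mul(Rational(1, 8), Add(294, 39)) = Mul(Rational(1, 8), 333) = Rational(333, 8))
Mul(Add(Mul(-468, -33), 328009), Add(Function('y')(-102, 205), -394814)) = Mul(Add(Mul(-468, -33), 328009), Add(Rational(333, 8), -394814)) = Mul(Add(15444, 328009), Rational(-3158179, 8)) = Mul(343453, Rational(-3158179, 8)) = Rational(-1084686052087, 8)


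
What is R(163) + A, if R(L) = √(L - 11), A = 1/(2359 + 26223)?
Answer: 1/28582 + 2*√38 ≈ 12.329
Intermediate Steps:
A = 1/28582 ≈ 3.4987e-5
R(L) = √(-11 + L)
R(163) + A = √(-11 + 163) + 1/28582 = √152 + 1/28582 = 2*√38 + 1/28582 = 1/28582 + 2*√38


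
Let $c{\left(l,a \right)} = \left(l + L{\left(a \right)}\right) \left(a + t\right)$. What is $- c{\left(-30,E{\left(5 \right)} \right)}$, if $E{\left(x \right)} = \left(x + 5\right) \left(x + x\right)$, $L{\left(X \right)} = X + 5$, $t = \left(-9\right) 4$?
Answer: $-4800$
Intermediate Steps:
$t = -36$
$L{\left(X \right)} = 5 + X$
$E{\left(x \right)} = 2 x \left(5 + x\right)$ ($E{\left(x \right)} = \left(5 + x\right) 2 x = 2 x \left(5 + x\right)$)
$c{\left(l,a \right)} = \left(-36 + a\right) \left(5 + a + l\right)$ ($c{\left(l,a \right)} = \left(l + \left(5 + a\right)\right) \left(a - 36\right) = \left(5 + a + l\right) \left(-36 + a\right) = \left(-36 + a\right) \left(5 + a + l\right)$)
$- c{\left(-30,E{\left(5 \right)} \right)} = - (-180 + \left(2 \cdot 5 \left(5 + 5\right)\right)^{2} - -1080 - 31 \cdot 2 \cdot 5 \left(5 + 5\right) + 2 \cdot 5 \left(5 + 5\right) \left(-30\right)) = - (-180 + \left(2 \cdot 5 \cdot 10\right)^{2} + 1080 - 31 \cdot 2 \cdot 5 \cdot 10 + 2 \cdot 5 \cdot 10 \left(-30\right)) = - (-180 + 100^{2} + 1080 - 3100 + 100 \left(-30\right)) = - (-180 + 10000 + 1080 - 3100 - 3000) = \left(-1\right) 4800 = -4800$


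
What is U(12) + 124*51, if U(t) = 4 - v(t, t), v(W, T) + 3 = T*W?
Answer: 6187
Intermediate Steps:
v(W, T) = -3 + T*W
U(t) = 7 - t² (U(t) = 4 - (-3 + t*t) = 4 - (-3 + t²) = 4 + (3 - t²) = 7 - t²)
U(12) + 124*51 = (7 - 1*12²) + 124*51 = (7 - 1*144) + 6324 = (7 - 144) + 6324 = -137 + 6324 = 6187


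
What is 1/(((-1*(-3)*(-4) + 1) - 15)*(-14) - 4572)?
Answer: -1/4208 ≈ -0.00023764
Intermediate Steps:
1/(((-1*(-3)*(-4) + 1) - 15)*(-14) - 4572) = 1/(((3*(-4) + 1) - 15)*(-14) - 4572) = 1/(((-12 + 1) - 15)*(-14) - 4572) = 1/((-11 - 15)*(-14) - 4572) = 1/(-26*(-14) - 4572) = 1/(364 - 4572) = 1/(-4208) = -1/4208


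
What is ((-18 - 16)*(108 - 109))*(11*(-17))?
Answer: -6358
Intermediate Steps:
((-18 - 16)*(108 - 109))*(11*(-17)) = -34*(-1)*(-187) = 34*(-187) = -6358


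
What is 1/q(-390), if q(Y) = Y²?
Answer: 1/152100 ≈ 6.5746e-6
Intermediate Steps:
1/q(-390) = 1/((-390)²) = 1/152100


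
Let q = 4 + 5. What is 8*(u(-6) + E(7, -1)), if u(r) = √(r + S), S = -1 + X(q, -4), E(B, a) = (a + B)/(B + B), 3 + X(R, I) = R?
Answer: 24/7 + 8*I ≈ 3.4286 + 8.0*I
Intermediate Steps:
q = 9
X(R, I) = -3 + R
E(B, a) = (B + a)/(2*B) (E(B, a) = (B + a)/((2*B)) = (B + a)*(1/(2*B)) = (B + a)/(2*B))
S = 5 (S = -1 + (-3 + 9) = -1 + 6 = 5)
u(r) = √(5 + r) (u(r) = √(r + 5) = √(5 + r))
8*(u(-6) + E(7, -1)) = 8*(√(5 - 6) + (½)*(7 - 1)/7) = 8*(√(-1) + (½)*(⅐)*6) = 8*(I + 3/7) = 8*(3/7 + I) = 24/7 + 8*I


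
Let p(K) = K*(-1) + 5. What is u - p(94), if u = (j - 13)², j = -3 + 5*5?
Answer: 170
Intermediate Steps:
p(K) = 5 - K (p(K) = -K + 5 = 5 - K)
j = 22 (j = -3 + 25 = 22)
u = 81 (u = (22 - 13)² = 9² = 81)
u - p(94) = 81 - (5 - 1*94) = 81 - (5 - 94) = 81 - 1*(-89) = 81 + 89 = 170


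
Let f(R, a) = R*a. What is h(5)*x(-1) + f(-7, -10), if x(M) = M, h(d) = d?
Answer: 65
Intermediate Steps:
h(5)*x(-1) + f(-7, -10) = 5*(-1) - 7*(-10) = -5 + 70 = 65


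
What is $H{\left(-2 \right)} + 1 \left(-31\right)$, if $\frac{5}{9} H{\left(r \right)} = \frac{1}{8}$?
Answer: $- \frac{1231}{40} \approx -30.775$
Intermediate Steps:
$H{\left(r \right)} = \frac{9}{40}$ ($H{\left(r \right)} = \frac{9}{5 \cdot 8} = \frac{9}{5} \cdot \frac{1}{8} = \frac{9}{40}$)
$H{\left(-2 \right)} + 1 \left(-31\right) = \frac{9}{40} + 1 \left(-31\right) = \frac{9}{40} - 31 = - \frac{1231}{40}$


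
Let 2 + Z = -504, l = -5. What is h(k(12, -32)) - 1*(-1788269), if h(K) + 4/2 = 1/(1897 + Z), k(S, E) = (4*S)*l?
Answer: 2487479398/1391 ≈ 1.7883e+6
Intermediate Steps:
Z = -506 (Z = -2 - 504 = -506)
k(S, E) = -20*S (k(S, E) = (4*S)*(-5) = -20*S)
h(K) = -2781/1391 (h(K) = -2 + 1/(1897 - 506) = -2 + 1/1391 = -2781/1391)
h(k(12, -32)) - 1*(-1788269) = -2781/1391 - 1*(-1788269) = -2781/1391 + 1788269 = 2487479398/1391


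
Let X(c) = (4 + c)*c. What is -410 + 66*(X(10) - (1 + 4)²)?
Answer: 7180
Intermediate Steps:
X(c) = c*(4 + c)
-410 + 66*(X(10) - (1 + 4)²) = -410 + 66*(10*(4 + 10) - (1 + 4)²) = -410 + 66*(10*14 - 1*5²) = -410 + 66*(140 - 1*25) = -410 + 66*(140 - 25) = -410 + 66*115 = -410 + 7590 = 7180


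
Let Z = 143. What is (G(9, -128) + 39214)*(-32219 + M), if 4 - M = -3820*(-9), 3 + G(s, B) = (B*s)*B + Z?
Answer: -12440611950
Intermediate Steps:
G(s, B) = 140 + s*B² (G(s, B) = -3 + ((B*s)*B + 143) = -3 + (s*B² + 143) = -3 + (143 + s*B²) = 140 + s*B²)
M = -34376 (M = 4 - (-3820)*(-9) = 4 - 1*34380 = 4 - 34380 = -34376)
(G(9, -128) + 39214)*(-32219 + M) = ((140 + 9*(-128)²) + 39214)*(-32219 - 34376) = ((140 + 9*16384) + 39214)*(-66595) = ((140 + 147456) + 39214)*(-66595) = (147596 + 39214)*(-66595) = 186810*(-66595) = -12440611950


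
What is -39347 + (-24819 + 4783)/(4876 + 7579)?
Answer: -490086921/12455 ≈ -39349.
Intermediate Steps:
-39347 + (-24819 + 4783)/(4876 + 7579) = -39347 - 20036/12455 = -490086921/12455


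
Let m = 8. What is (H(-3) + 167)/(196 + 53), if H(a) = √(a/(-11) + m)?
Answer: 167/249 + √1001/2739 ≈ 0.68223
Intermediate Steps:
H(a) = √(8 - a/11) (H(a) = √(a/(-11) + 8) = √(a*(-1/11) + 8) = √(-a/11 + 8) = √(8 - a/11))
(H(-3) + 167)/(196 + 53) = (√(968 - 11*(-3))/11 + 167)/(196 + 53) = (√(968 + 33)/11 + 167)/249 = (√1001/11 + 167)/249 = (167 + √1001/11)/249 = 167/249 + √1001/2739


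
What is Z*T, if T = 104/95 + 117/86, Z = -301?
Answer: -140413/190 ≈ -739.02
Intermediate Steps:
T = 20059/8170 (T = 104*(1/95) + 117*(1/86) = 104/95 + 117/86 = 20059/8170 ≈ 2.4552)
Z*T = -301*20059/8170 = -140413/190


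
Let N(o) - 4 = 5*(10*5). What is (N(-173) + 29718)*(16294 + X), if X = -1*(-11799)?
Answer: 842003396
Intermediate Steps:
X = 11799
N(o) = 254 (N(o) = 4 + 5*(10*5) = 4 + 5*50 = 4 + 250 = 254)
(N(-173) + 29718)*(16294 + X) = (254 + 29718)*(16294 + 11799) = 29972*28093 = 842003396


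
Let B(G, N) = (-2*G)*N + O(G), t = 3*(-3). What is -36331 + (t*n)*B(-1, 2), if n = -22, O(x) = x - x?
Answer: -35539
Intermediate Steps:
O(x) = 0
t = -9
B(G, N) = -2*G*N (B(G, N) = (-2*G)*N + 0 = -2*G*N + 0 = -2*G*N)
-36331 + (t*n)*B(-1, 2) = -36331 + (-9*(-22))*(-2*(-1)*2) = -36331 + 198*4 = -36331 + 792 = -35539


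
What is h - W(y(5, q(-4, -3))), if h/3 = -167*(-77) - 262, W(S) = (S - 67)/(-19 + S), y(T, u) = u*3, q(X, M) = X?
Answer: 1171442/31 ≈ 37788.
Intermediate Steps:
y(T, u) = 3*u
W(S) = (-67 + S)/(-19 + S)
h = 37791 (h = 3*(-167*(-77) - 262) = 3*(12859 - 262) = 3*12597 = 37791)
h - W(y(5, q(-4, -3))) = 37791 - (-67 + 3*(-4))/(-19 + 3*(-4)) = 37791 - (-67 - 12)/(-19 - 12) = 37791 - (-79)/(-31) = 37791 - (-1)*(-79)/31 = 37791 - 1*79/31 = 37791 - 79/31 = 1171442/31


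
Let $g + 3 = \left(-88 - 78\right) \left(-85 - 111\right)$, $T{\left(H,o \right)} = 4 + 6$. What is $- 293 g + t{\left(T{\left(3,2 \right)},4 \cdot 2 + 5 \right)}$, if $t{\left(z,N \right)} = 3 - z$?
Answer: $-9532176$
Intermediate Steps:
$T{\left(H,o \right)} = 10$
$g = 32533$ ($g = -3 + \left(-88 - 78\right) \left(-85 - 111\right) = -3 - -32536 = -3 + 32536 = 32533$)
$- 293 g + t{\left(T{\left(3,2 \right)},4 \cdot 2 + 5 \right)} = \left(-293\right) 32533 + \left(3 - 10\right) = -9532169 + \left(3 - 10\right) = -9532169 - 7 = -9532176$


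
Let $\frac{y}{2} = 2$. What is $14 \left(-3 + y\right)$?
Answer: $14$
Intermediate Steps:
$y = 4$ ($y = 2 \cdot 2 = 4$)
$14 \left(-3 + y\right) = 14 \left(-3 + 4\right) = 14 \cdot 1 = 14$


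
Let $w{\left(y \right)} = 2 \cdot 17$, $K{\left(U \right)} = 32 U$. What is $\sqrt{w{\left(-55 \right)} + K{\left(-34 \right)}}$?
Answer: $i \sqrt{1054} \approx 32.465 i$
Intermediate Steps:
$w{\left(y \right)} = 34$
$\sqrt{w{\left(-55 \right)} + K{\left(-34 \right)}} = \sqrt{34 + 32 \left(-34\right)} = \sqrt{34 - 1088} = \sqrt{-1054} = i \sqrt{1054}$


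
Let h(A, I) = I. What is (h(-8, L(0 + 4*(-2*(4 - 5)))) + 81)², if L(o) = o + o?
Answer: 9409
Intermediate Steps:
L(o) = 2*o
(h(-8, L(0 + 4*(-2*(4 - 5)))) + 81)² = (2*(0 + 4*(-2*(4 - 5))) + 81)² = (2*(0 + 4*(-2*(-1))) + 81)² = (2*(0 + 4*2) + 81)² = (2*(0 + 8) + 81)² = (2*8 + 81)² = (16 + 81)² = 97² = 9409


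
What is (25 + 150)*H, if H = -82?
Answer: -14350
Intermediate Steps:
(25 + 150)*H = (25 + 150)*(-82) = 175*(-82) = -14350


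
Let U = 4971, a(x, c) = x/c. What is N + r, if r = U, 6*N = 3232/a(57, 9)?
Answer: 96065/19 ≈ 5056.1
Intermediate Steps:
N = 1616/19 (N = (3232/((57/9)))/6 = (3232/((57*(⅑))))/6 = (3232/(19/3))/6 = (3232*(3/19))/6 = (⅙)*(9696/19) = 1616/19 ≈ 85.053)
r = 4971
N + r = 1616/19 + 4971 = 96065/19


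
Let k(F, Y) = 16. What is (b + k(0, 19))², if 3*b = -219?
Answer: 3249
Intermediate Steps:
b = -73 (b = (⅓)*(-219) = -73)
(b + k(0, 19))² = (-73 + 16)² = (-57)² = 3249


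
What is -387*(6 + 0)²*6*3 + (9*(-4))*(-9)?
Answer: -250452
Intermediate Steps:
-387*(6 + 0)²*6*3 + (9*(-4))*(-9) = -387*6²*6*3 - 36*(-9) = -387*36*6*3 + 324 = -83592*3 + 324 = -387*648 + 324 = -250776 + 324 = -250452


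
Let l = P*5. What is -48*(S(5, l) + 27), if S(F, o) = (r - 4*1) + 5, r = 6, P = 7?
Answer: -1632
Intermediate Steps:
l = 35 (l = 7*5 = 35)
S(F, o) = 7 (S(F, o) = (6 - 4*1) + 5 = (6 - 4) + 5 = 2 + 5 = 7)
-48*(S(5, l) + 27) = -48*(7 + 27) = -48*34 = -1632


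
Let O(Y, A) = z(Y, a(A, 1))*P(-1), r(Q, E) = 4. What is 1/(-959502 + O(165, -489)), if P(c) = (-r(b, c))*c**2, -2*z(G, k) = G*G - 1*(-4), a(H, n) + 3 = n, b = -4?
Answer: -1/905044 ≈ -1.1049e-6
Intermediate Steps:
a(H, n) = -3 + n
z(G, k) = -2 - G**2/2 (z(G, k) = -(G*G - 1*(-4))/2 = -(G**2 + 4)/2 = -(4 + G**2)/2 = -2 - G**2/2)
P(c) = -4*c**2 (P(c) = (-1*4)*c**2 = -4*c**2)
O(Y, A) = 8 + 2*Y**2 (O(Y, A) = (-2 - Y**2/2)*(-4*(-1)**2) = (-2 - Y**2/2)*(-4*1) = (-2 - Y**2/2)*(-4) = 8 + 2*Y**2)
1/(-959502 + O(165, -489)) = 1/(-959502 + (8 + 2*165**2)) = 1/(-959502 + (8 + 2*27225)) = 1/(-959502 + (8 + 54450)) = 1/(-959502 + 54458) = 1/(-905044) = -1/905044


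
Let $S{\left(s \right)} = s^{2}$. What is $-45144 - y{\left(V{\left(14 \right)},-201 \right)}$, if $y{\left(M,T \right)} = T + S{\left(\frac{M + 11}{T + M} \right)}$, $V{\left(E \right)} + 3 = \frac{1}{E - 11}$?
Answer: $- \frac{16778166328}{373321} \approx -44943.0$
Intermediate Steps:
$V{\left(E \right)} = -3 + \frac{1}{-11 + E}$ ($V{\left(E \right)} = -3 + \frac{1}{E - 11} = -3 + \frac{1}{-11 + E}$)
$y{\left(M,T \right)} = T + \frac{\left(11 + M\right)^{2}}{\left(M + T\right)^{2}}$ ($y{\left(M,T \right)} = T + \left(\frac{M + 11}{T + M}\right)^{2} = T + \left(\frac{11 + M}{M + T}\right)^{2} = T + \frac{\left(11 + M\right)^{2}}{\left(M + T\right)^{2}}$)
$-45144 - y{\left(V{\left(14 \right)},-201 \right)} = -45144 - \left(-201 + \frac{\left(11 + \frac{34 - 42}{-11 + 14}\right)^{2}}{\left(\frac{34 - 42}{-11 + 14} - 201\right)^{2}}\right) = -45144 - \left(-201 + \frac{\left(11 + \frac{34 - 42}{3}\right)^{2}}{\left(\frac{34 - 42}{3} - 201\right)^{2}}\right) = -45144 - \left(-201 + \frac{\left(11 + \frac{1}{3} \left(-8\right)\right)^{2}}{\left(\frac{1}{3} \left(-8\right) - 201\right)^{2}}\right) = -45144 - \left(-201 + \frac{\left(11 - \frac{8}{3}\right)^{2}}{\left(- \frac{8}{3} - 201\right)^{2}}\right) = -45144 - \left(-201 + \frac{\left(\frac{25}{3}\right)^{2}}{\frac{373321}{9}}\right) = -45144 - \left(-201 + \frac{625}{9} \cdot \frac{9}{373321}\right) = -45144 - \left(-201 + \frac{625}{373321}\right) = -45144 - - \frac{75036896}{373321} = -45144 + \frac{75036896}{373321} = - \frac{16778166328}{373321}$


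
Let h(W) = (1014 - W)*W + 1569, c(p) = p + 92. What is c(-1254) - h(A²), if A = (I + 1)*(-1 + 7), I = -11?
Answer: 9306869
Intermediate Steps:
c(p) = 92 + p
A = -60 (A = (-11 + 1)*(-1 + 7) = -10*6 = -60)
h(W) = 1569 + W*(1014 - W) (h(W) = W*(1014 - W) + 1569 = 1569 + W*(1014 - W))
c(-1254) - h(A²) = (92 - 1254) - (1569 - ((-60)²)² + 1014*(-60)²) = -1162 - (1569 - 1*3600² + 1014*3600) = -1162 - (1569 - 1*12960000 + 3650400) = -1162 - (1569 - 12960000 + 3650400) = -1162 - 1*(-9308031) = -1162 + 9308031 = 9306869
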